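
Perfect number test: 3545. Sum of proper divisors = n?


Proper divisors of 3545: 1, 5, 709
Sum = 1 + 5 + 709 = 715

No, 3545 is not perfect (715 ≠ 3545)


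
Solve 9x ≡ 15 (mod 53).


GCD(9, 53) = 1, unique solution
a^(-1) mod 53 = 6
x = 6 * 15 mod 53 = 37

x ≡ 37 (mod 53)


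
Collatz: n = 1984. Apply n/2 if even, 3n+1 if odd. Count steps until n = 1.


1984 → 992 → 496 → 248 → 124 → 62 → 31 → 94 → 47 → 142 → 71 → 214 → 107 → 322 → 161 → 484 → 242 → 121 → 364 → 182 → 91 → 274 → 137 → 412 → 206 → 103 → 310 → 155 → 466 → 233 → 700 → 350 → 175 → 526 → 263 → 790 → 395 → 1186 → 593 → 1780 → 890 → 445 → 1336 → 668 → 334 → 167 → 502 → 251 → 754 → 377 → 1132 → 566 → 283 → 850 → 425 → 1276 → 638 → 319 → 958 → 479 → 1438 → 719 → 2158 → 1079 → 3238 → 1619 → 4858 → 2429 → 7288 → 3644 → 1822 → 911 → 2734 → 1367 → 4102 → 2051 → 6154 → 3077 → 9232 → 4616 → 2308 → 1154 → 577 → 1732 → 866 → 433 → 1300 → 650 → 325 → 976 → 488 → 244 → 122 → 61 → 184 → 92 → 46 → 23 → 70 → 35 → 106 → 53 → 160 → 80 → 40 → 20 → 10 → 5 → 16 → 8 → 4 → 2 → 1
Total steps = 112

112 steps


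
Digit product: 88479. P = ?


8 × 8 × 4 × 7 × 9 = 16128


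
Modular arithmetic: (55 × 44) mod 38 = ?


55 × 44 = 2420
2420 mod 38 = 26


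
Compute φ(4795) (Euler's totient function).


4795 = 5 × 7 × 137
Prime factors: 5, 7, 137
φ(4795) = 4795 × (1-1/5) × (1-1/7) × (1-1/137)
= 4795 × 4/5 × 6/7 × 136/137 = 3264

φ(4795) = 3264


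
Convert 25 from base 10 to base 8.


25 (base 10) = 25 (decimal)
25 (decimal) = 31 (base 8)


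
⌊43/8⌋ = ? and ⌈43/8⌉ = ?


43/8 = 5.3750
floor = 5
ceil = 6

floor = 5, ceil = 6


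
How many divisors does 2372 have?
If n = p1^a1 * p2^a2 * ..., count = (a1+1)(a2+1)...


2372 = 2^2 × 593^1
d(2372) = (2+1) × (1+1) = 6

6 divisors


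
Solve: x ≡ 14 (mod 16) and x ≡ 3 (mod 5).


M = 16*5 = 80
M1 = M/16 = 5, M2 = M/5 = 16
M1^(-1) mod 16 = 13, M2^(-1) mod 5 = 1
x = 14*5*13 + 3*16*1 = 958
958 mod 80 = 78
Check: 78 mod 16 = 14 ✓, 78 mod 5 = 3 ✓

x ≡ 78 (mod 80)


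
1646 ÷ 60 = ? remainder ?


1646 = 60 * 27 + 26
Check: 1620 + 26 = 1646

q = 27, r = 26


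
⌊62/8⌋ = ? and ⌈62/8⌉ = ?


62/8 = 7.7500
floor = 7
ceil = 8

floor = 7, ceil = 8


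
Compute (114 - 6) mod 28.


114 - 6 = 108
108 mod 28 = 24


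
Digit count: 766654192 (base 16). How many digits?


766654192 in base 16 = 2DB236F0
Number of digits = 8

8 digits (base 16)


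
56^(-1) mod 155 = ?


Use the extended Euclidean algorithm on (155, 56); each row r = 155*s + 56*t:
r=155, s=1, t=0
r=56, s=0, t=1
q=2: r=43, s=1, t=-2   [155*(1) + 56*(-2) = 43]
q=1: r=13, s=-1, t=3   [155*(-1) + 56*(3) = 13]
q=3: r=4, s=4, t=-11   [155*(4) + 56*(-11) = 4]
q=3: r=1, s=-13, t=36   [155*(-13) + 56*(36) = 1]
q=4: r=0, s=56, t=-155   [155*(56) + 56*(-155) = 0]
GCD = 1 with t = 36, so 56*(36) ≡ 1 (mod 155)
Inverse = 36 mod 155 = 36
Check: 56 * 36 = 2016 ≡ 1 (mod 155)

56^(-1) ≡ 36 (mod 155)


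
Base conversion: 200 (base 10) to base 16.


200 (base 10) = 200 (decimal)
200 (decimal) = C8 (base 16)


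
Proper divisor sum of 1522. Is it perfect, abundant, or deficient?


Proper divisors: 1, 2, 761
Sum = 1 + 2 + 761 = 764
764 < 1522 → deficient

s(1522) = 764 (deficient)


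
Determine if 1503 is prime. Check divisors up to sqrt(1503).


1503 / 3 = 501 (exact division)
1503 is NOT prime.

No, 1503 is not prime


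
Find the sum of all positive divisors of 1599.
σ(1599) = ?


Divisors of 1599: 1, 3, 13, 39, 41, 123, 533, 1599
Sum = 1 + 3 + 13 + 39 + 41 + 123 + 533 + 1599 = 2352

σ(1599) = 2352


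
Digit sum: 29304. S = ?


2 + 9 + 3 + 0 + 4 = 18


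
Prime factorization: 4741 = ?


4741 / 11 = 431
431 / 431 = 1
4741 = 11 × 431


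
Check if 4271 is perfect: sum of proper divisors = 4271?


Proper divisors of 4271: 1
Sum = 1 = 1

No, 4271 is not perfect (1 ≠ 4271)


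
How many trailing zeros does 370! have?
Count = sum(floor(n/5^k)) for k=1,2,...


floor(370/5) = 74
floor(370/25) = 14
floor(370/125) = 2
Total = 90

90 trailing zeros


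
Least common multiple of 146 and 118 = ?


GCD(146, 118) = 2
LCM = 146*118/2 = 17228/2 = 8614

LCM = 8614


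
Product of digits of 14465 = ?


1 × 4 × 4 × 6 × 5 = 480


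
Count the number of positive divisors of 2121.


2121 = 3^1 × 7^1 × 101^1
d(2121) = (1+1) × (1+1) × (1+1) = 8

8 divisors


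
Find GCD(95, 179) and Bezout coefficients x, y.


Tabular extended Euclidean (each row: r = 95*s + 179*t):
r=95, s=1, t=0
r=179, s=0, t=1
q=0: r=95, s=1, t=0   [95*(1) + 179*(0) = 95]
q=1: r=84, s=-1, t=1   [95*(-1) + 179*(1) = 84]
q=1: r=11, s=2, t=-1   [95*(2) + 179*(-1) = 11]
q=7: r=7, s=-15, t=8   [95*(-15) + 179*(8) = 7]
q=1: r=4, s=17, t=-9   [95*(17) + 179*(-9) = 4]
q=1: r=3, s=-32, t=17   [95*(-32) + 179*(17) = 3]
q=1: r=1, s=49, t=-26   [95*(49) + 179*(-26) = 1]
q=3: r=0, s=-179, t=95   [95*(-179) + 179*(95) = 0]
GCD = 1; from the row with r=1: x=49, y=-26
Check: 95*(49) + 179*(-26) = 4655 - 4654 = 1

GCD = 1, x = 49, y = -26


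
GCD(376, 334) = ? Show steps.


376 = 1 * 334 + 42
334 = 7 * 42 + 40
42 = 1 * 40 + 2
40 = 20 * 2 + 0
GCD = 2


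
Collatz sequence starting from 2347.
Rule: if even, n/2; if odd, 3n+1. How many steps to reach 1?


2347 → 7042 → 3521 → 10564 → 5282 → 2641 → 7924 → 3962 → 1981 → 5944 → 2972 → 1486 → 743 → 2230 → 1115 → 3346 → 1673 → 5020 → 2510 → 1255 → 3766 → 1883 → 5650 → 2825 → 8476 → 4238 → 2119 → 6358 → 3179 → 9538 → 4769 → 14308 → 7154 → 3577 → 10732 → 5366 → 2683 → 8050 → 4025 → 12076 → 6038 → 3019 → 9058 → 4529 → 13588 → 6794 → 3397 → 10192 → 5096 → 2548 → 1274 → 637 → 1912 → 956 → 478 → 239 → 718 → 359 → 1078 → 539 → 1618 → 809 → 2428 → 1214 → 607 → 1822 → 911 → 2734 → 1367 → 4102 → 2051 → 6154 → 3077 → 9232 → 4616 → 2308 → 1154 → 577 → 1732 → 866 → 433 → 1300 → 650 → 325 → 976 → 488 → 244 → 122 → 61 → 184 → 92 → 46 → 23 → 70 → 35 → 106 → 53 → 160 → 80 → 40 → 20 → 10 → 5 → 16 → 8 → 4 → 2 → 1
Total steps = 107

107 steps


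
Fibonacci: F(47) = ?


Sequence: 1, 1, 2, 3, 5, 8, 13, 21, 34, 55, 89, 144, 233, 377, 610, 987, 1597, 2584, 4181, 6765, 10946, 17711, 28657, 46368, 75025, 121393, 196418, 317811, 514229, 832040, 1346269, 2178309, 3524578, 5702887, 9227465, 14930352, 24157817, 39088169, 63245986, 102334155, 165580141, 267914296, 433494437, 701408733, 1134903170, 1836311903, 2971215073
F(47) = 2971215073


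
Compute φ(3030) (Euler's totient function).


3030 = 2 × 3 × 5 × 101
Prime factors: 2, 3, 5, 101
φ(3030) = 3030 × (1-1/2) × (1-1/3) × (1-1/5) × (1-1/101)
= 3030 × 1/2 × 2/3 × 4/5 × 100/101 = 800

φ(3030) = 800


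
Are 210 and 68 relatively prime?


Euclidean algorithm:
210 = 3 * 68 + 6
68 = 11 * 6 + 2
6 = 3 * 2 + 0
GCD(210, 68) = 2

No, not coprime (GCD = 2)


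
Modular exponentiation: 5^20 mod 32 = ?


5^1 mod 32 = 5
5^2 mod 32 = 25
5^3 mod 32 = 29
5^4 mod 32 = 17
5^5 mod 32 = 21
5^6 mod 32 = 9
5^7 mod 32 = 13
5^8 mod 32 = 1
5^9 mod 32 = 5
5^10 mod 32 = 25
5^11 mod 32 = 29
5^12 mod 32 = 17
5^13 mod 32 = 21
5^14 mod 32 = 9
5^15 mod 32 = 13
5^16 mod 32 = 1
5^17 mod 32 = 5
5^18 mod 32 = 25
5^19 mod 32 = 29
5^20 mod 32 = 17


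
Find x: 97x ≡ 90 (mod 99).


GCD(97, 99) = 1, unique solution
a^(-1) mod 99 = 49
x = 49 * 90 mod 99 = 54

x ≡ 54 (mod 99)


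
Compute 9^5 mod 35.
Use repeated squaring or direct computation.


9^1 mod 35 = 9
9^2 mod 35 = 11
9^3 mod 35 = 29
9^4 mod 35 = 16
9^5 mod 35 = 4


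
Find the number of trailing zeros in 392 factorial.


floor(392/5) = 78
floor(392/25) = 15
floor(392/125) = 3
Total = 96

96 trailing zeros


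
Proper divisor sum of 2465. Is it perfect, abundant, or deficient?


Proper divisors: 1, 5, 17, 29, 85, 145, 493
Sum = 1 + 5 + 17 + 29 + 85 + 145 + 493 = 775
775 < 2465 → deficient

s(2465) = 775 (deficient)


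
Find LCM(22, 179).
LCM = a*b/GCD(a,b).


GCD(22, 179) = 1
LCM = 22*179/1 = 3938/1 = 3938

LCM = 3938


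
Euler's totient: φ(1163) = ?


1163 = 1163
Prime factors: 1163
φ(1163) = 1163 × (1-1/1163)
= 1163 × 1162/1163 = 1162

φ(1163) = 1162


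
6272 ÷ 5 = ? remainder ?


6272 = 5 * 1254 + 2
Check: 6270 + 2 = 6272

q = 1254, r = 2


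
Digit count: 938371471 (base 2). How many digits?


938371471 in base 2 = 110111111011100110100110001111
Number of digits = 30

30 digits (base 2)


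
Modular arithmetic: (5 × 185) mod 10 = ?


5 × 185 = 925
925 mod 10 = 5


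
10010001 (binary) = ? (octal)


10010001 (base 2) = 145 (decimal)
145 (decimal) = 221 (base 8)


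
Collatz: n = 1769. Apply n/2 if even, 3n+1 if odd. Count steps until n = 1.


1769 → 5308 → 2654 → 1327 → 3982 → 1991 → 5974 → 2987 → 8962 → 4481 → 13444 → 6722 → 3361 → 10084 → 5042 → 2521 → 7564 → 3782 → 1891 → 5674 → 2837 → 8512 → 4256 → 2128 → 1064 → 532 → 266 → 133 → 400 → 200 → 100 → 50 → 25 → 76 → 38 → 19 → 58 → 29 → 88 → 44 → 22 → 11 → 34 → 17 → 52 → 26 → 13 → 40 → 20 → 10 → 5 → 16 → 8 → 4 → 2 → 1
Total steps = 55

55 steps


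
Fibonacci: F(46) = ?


Sequence: 1, 1, 2, 3, 5, 8, 13, 21, 34, 55, 89, 144, 233, 377, 610, 987, 1597, 2584, 4181, 6765, 10946, 17711, 28657, 46368, 75025, 121393, 196418, 317811, 514229, 832040, 1346269, 2178309, 3524578, 5702887, 9227465, 14930352, 24157817, 39088169, 63245986, 102334155, 165580141, 267914296, 433494437, 701408733, 1134903170, 1836311903
F(46) = 1836311903


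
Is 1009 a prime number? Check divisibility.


Check divisors up to sqrt(1009) = 31.7648
No divisors found.
1009 is prime.

Yes, 1009 is prime


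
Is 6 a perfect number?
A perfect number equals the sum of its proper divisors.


Proper divisors of 6: 1, 2, 3
Sum = 1 + 2 + 3 = 6

Yes, 6 is perfect (6 = 6)


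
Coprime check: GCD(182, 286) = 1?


Euclidean algorithm:
286 = 1 * 182 + 104
182 = 1 * 104 + 78
104 = 1 * 78 + 26
78 = 3 * 26 + 0
GCD(182, 286) = 26

No, not coprime (GCD = 26)


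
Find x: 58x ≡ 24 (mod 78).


GCD(58, 78) = 2 divides 24
Divide: 29x ≡ 12 (mod 39)
x ≡ 30 (mod 39)


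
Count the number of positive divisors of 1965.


1965 = 3^1 × 5^1 × 131^1
d(1965) = (1+1) × (1+1) × (1+1) = 8

8 divisors


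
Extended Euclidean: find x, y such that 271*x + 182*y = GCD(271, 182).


Tabular extended Euclidean (each row: r = 271*s + 182*t):
r=271, s=1, t=0
r=182, s=0, t=1
q=1: r=89, s=1, t=-1   [271*(1) + 182*(-1) = 89]
q=2: r=4, s=-2, t=3   [271*(-2) + 182*(3) = 4]
q=22: r=1, s=45, t=-67   [271*(45) + 182*(-67) = 1]
q=4: r=0, s=-182, t=271   [271*(-182) + 182*(271) = 0]
GCD = 1; from the row with r=1: x=45, y=-67
Check: 271*(45) + 182*(-67) = 12195 - 12194 = 1

GCD = 1, x = 45, y = -67


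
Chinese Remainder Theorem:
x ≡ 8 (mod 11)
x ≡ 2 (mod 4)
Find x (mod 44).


M = 11*4 = 44
M1 = M/11 = 4, M2 = M/4 = 11
M1^(-1) mod 11 = 3, M2^(-1) mod 4 = 3
x = 8*4*3 + 2*11*3 = 162
162 mod 44 = 30
Check: 30 mod 11 = 8 ✓, 30 mod 4 = 2 ✓

x ≡ 30 (mod 44)


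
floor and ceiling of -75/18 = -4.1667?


-75/18 = -4.1667
floor = -5
ceil = -4

floor = -5, ceil = -4


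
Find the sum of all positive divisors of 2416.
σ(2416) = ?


Divisors of 2416: 1, 2, 4, 8, 16, 151, 302, 604, 1208, 2416
Sum = 1 + 2 + 4 + 8 + 16 + 151 + 302 + 604 + 1208 + 2416 = 4712

σ(2416) = 4712


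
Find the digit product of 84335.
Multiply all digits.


8 × 4 × 3 × 3 × 5 = 1440


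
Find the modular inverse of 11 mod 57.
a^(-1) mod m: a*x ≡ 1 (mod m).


Use the extended Euclidean algorithm on (57, 11); each row r = 57*s + 11*t:
r=57, s=1, t=0
r=11, s=0, t=1
q=5: r=2, s=1, t=-5   [57*(1) + 11*(-5) = 2]
q=5: r=1, s=-5, t=26   [57*(-5) + 11*(26) = 1]
q=2: r=0, s=11, t=-57   [57*(11) + 11*(-57) = 0]
GCD = 1 with t = 26, so 11*(26) ≡ 1 (mod 57)
Inverse = 26 mod 57 = 26
Check: 11 * 26 = 286 ≡ 1 (mod 57)

11^(-1) ≡ 26 (mod 57)


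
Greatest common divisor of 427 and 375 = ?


427 = 1 * 375 + 52
375 = 7 * 52 + 11
52 = 4 * 11 + 8
11 = 1 * 8 + 3
8 = 2 * 3 + 2
3 = 1 * 2 + 1
2 = 2 * 1 + 0
GCD = 1


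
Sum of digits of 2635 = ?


2 + 6 + 3 + 5 = 16


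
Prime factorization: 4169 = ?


4169 / 11 = 379
379 / 379 = 1
4169 = 11 × 379


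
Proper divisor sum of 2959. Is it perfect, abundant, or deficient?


Proper divisors: 1, 11, 269
Sum = 1 + 11 + 269 = 281
281 < 2959 → deficient

s(2959) = 281 (deficient)


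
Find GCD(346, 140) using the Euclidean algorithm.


346 = 2 * 140 + 66
140 = 2 * 66 + 8
66 = 8 * 8 + 2
8 = 4 * 2 + 0
GCD = 2


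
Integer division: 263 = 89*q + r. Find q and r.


263 = 89 * 2 + 85
Check: 178 + 85 = 263

q = 2, r = 85


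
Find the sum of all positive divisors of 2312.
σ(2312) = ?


Divisors of 2312: 1, 2, 4, 8, 17, 34, 68, 136, 289, 578, 1156, 2312
Sum = 1 + 2 + 4 + 8 + 17 + 34 + 68 + 136 + 289 + 578 + 1156 + 2312 = 4605

σ(2312) = 4605


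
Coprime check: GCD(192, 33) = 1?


Euclidean algorithm:
192 = 5 * 33 + 27
33 = 1 * 27 + 6
27 = 4 * 6 + 3
6 = 2 * 3 + 0
GCD(192, 33) = 3

No, not coprime (GCD = 3)


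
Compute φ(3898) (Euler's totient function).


3898 = 2 × 1949
Prime factors: 2, 1949
φ(3898) = 3898 × (1-1/2) × (1-1/1949)
= 3898 × 1/2 × 1948/1949 = 1948

φ(3898) = 1948


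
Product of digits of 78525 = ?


7 × 8 × 5 × 2 × 5 = 2800


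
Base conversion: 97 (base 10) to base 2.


97 (base 10) = 97 (decimal)
97 (decimal) = 1100001 (base 2)


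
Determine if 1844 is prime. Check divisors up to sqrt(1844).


1844 / 2 = 922 (exact division)
1844 is NOT prime.

No, 1844 is not prime


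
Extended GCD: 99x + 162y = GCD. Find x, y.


Tabular extended Euclidean (each row: r = 99*s + 162*t):
r=99, s=1, t=0
r=162, s=0, t=1
q=0: r=99, s=1, t=0   [99*(1) + 162*(0) = 99]
q=1: r=63, s=-1, t=1   [99*(-1) + 162*(1) = 63]
q=1: r=36, s=2, t=-1   [99*(2) + 162*(-1) = 36]
q=1: r=27, s=-3, t=2   [99*(-3) + 162*(2) = 27]
q=1: r=9, s=5, t=-3   [99*(5) + 162*(-3) = 9]
q=3: r=0, s=-18, t=11   [99*(-18) + 162*(11) = 0]
GCD = 9; from the row with r=9: x=5, y=-3
Check: 99*(5) + 162*(-3) = 495 - 486 = 9

GCD = 9, x = 5, y = -3


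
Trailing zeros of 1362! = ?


floor(1362/5) = 272
floor(1362/25) = 54
floor(1362/125) = 10
floor(1362/625) = 2
Total = 338

338 trailing zeros


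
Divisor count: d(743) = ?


743 = 743^1
d(743) = (1+1) = 2

2 divisors


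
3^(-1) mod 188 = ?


Use the extended Euclidean algorithm on (188, 3); each row r = 188*s + 3*t:
r=188, s=1, t=0
r=3, s=0, t=1
q=62: r=2, s=1, t=-62   [188*(1) + 3*(-62) = 2]
q=1: r=1, s=-1, t=63   [188*(-1) + 3*(63) = 1]
q=2: r=0, s=3, t=-188   [188*(3) + 3*(-188) = 0]
GCD = 1 with t = 63, so 3*(63) ≡ 1 (mod 188)
Inverse = 63 mod 188 = 63
Check: 3 * 63 = 189 ≡ 1 (mod 188)

3^(-1) ≡ 63 (mod 188)


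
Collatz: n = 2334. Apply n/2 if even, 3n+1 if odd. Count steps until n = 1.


2334 → 1167 → 3502 → 1751 → 5254 → 2627 → 7882 → 3941 → 11824 → 5912 → 2956 → 1478 → 739 → 2218 → 1109 → 3328 → 1664 → 832 → 416 → 208 → 104 → 52 → 26 → 13 → 40 → 20 → 10 → 5 → 16 → 8 → 4 → 2 → 1
Total steps = 32

32 steps


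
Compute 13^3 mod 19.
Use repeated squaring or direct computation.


13^1 mod 19 = 13
13^2 mod 19 = 17
13^3 mod 19 = 12


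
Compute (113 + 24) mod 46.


113 + 24 = 137
137 mod 46 = 45


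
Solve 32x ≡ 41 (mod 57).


GCD(32, 57) = 1, unique solution
a^(-1) mod 57 = 41
x = 41 * 41 mod 57 = 28

x ≡ 28 (mod 57)


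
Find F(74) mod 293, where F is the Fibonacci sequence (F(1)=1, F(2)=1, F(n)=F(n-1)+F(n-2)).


F(k) mod 293 for k=1..74:
1, 1, 2, 3, 5, 8, 13, 21, 34, 55, 89, 144, 233, 84, 24, 108, 132, 240, 79, 26, 105, 131, 236, 74, 17, 91, 108, 199, 14, 213, 227, 147, 81, 228, 16, 244, 260, 211, 178, 96, 274, 77, 58, 135, 193, 35, 228, 263, 198, 168, 73, 241, 21, 262, 283, 252, 242, 201, 150, 58, 208, 266, 181, 154, 42, 196, 238, 141, 86, 227, 20, 247, 267, 221
F(74) mod 293 = 221


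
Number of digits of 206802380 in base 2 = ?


206802380 in base 2 = 1100010100111000110111001100
Number of digits = 28

28 digits (base 2)


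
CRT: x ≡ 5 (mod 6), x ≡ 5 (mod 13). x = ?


M = 6*13 = 78
M1 = M/6 = 13, M2 = M/13 = 6
M1^(-1) mod 6 = 1, M2^(-1) mod 13 = 11
x = 5*13*1 + 5*6*11 = 395
395 mod 78 = 5
Check: 5 mod 6 = 5 ✓, 5 mod 13 = 5 ✓

x ≡ 5 (mod 78)


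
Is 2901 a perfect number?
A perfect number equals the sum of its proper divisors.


Proper divisors of 2901: 1, 3, 967
Sum = 1 + 3 + 967 = 971

No, 2901 is not perfect (971 ≠ 2901)


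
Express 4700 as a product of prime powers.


4700 / 2 = 2350
2350 / 2 = 1175
1175 / 5 = 235
235 / 5 = 47
47 / 47 = 1
4700 = 2^2 × 5^2 × 47


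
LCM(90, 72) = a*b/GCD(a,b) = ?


GCD(90, 72) = 18
LCM = 90*72/18 = 6480/18 = 360

LCM = 360


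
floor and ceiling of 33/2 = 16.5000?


33/2 = 16.5000
floor = 16
ceil = 17

floor = 16, ceil = 17


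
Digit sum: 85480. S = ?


8 + 5 + 4 + 8 + 0 = 25


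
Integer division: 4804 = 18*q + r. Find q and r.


4804 = 18 * 266 + 16
Check: 4788 + 16 = 4804

q = 266, r = 16


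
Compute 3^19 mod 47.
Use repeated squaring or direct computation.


3^1 mod 47 = 3
3^2 mod 47 = 9
3^3 mod 47 = 27
3^4 mod 47 = 34
3^5 mod 47 = 8
3^6 mod 47 = 24
3^7 mod 47 = 25
3^8 mod 47 = 28
3^9 mod 47 = 37
3^10 mod 47 = 17
3^11 mod 47 = 4
3^12 mod 47 = 12
3^13 mod 47 = 36
3^14 mod 47 = 14
3^15 mod 47 = 42
3^16 mod 47 = 32
3^17 mod 47 = 2
3^18 mod 47 = 6
3^19 mod 47 = 18


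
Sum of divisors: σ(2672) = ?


Divisors of 2672: 1, 2, 4, 8, 16, 167, 334, 668, 1336, 2672
Sum = 1 + 2 + 4 + 8 + 16 + 167 + 334 + 668 + 1336 + 2672 = 5208

σ(2672) = 5208


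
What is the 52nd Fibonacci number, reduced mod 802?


F(k) mod 802 for k=1..52:
1, 1, 2, 3, 5, 8, 13, 21, 34, 55, 89, 144, 233, 377, 610, 185, 795, 178, 171, 349, 520, 67, 587, 654, 439, 291, 730, 219, 147, 366, 513, 77, 590, 667, 455, 320, 775, 293, 266, 559, 23, 582, 605, 385, 188, 573, 761, 532, 491, 221, 712, 131
F(52) mod 802 = 131


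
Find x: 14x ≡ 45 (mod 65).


GCD(14, 65) = 1, unique solution
a^(-1) mod 65 = 14
x = 14 * 45 mod 65 = 45

x ≡ 45 (mod 65)


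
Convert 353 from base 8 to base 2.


353 (base 8) = 235 (decimal)
235 (decimal) = 11101011 (base 2)


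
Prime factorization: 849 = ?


849 / 3 = 283
283 / 283 = 1
849 = 3 × 283


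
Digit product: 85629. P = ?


8 × 5 × 6 × 2 × 9 = 4320


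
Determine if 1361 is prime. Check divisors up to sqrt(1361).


Check divisors up to sqrt(1361) = 36.8917
No divisors found.
1361 is prime.

Yes, 1361 is prime


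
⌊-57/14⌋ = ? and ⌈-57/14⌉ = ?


-57/14 = -4.0714
floor = -5
ceil = -4

floor = -5, ceil = -4


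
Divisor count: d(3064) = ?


3064 = 2^3 × 383^1
d(3064) = (3+1) × (1+1) = 8

8 divisors


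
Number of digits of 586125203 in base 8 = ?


586125203 in base 8 = 4273707623
Number of digits = 10

10 digits (base 8)


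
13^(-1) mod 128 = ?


Use the extended Euclidean algorithm on (128, 13); each row r = 128*s + 13*t:
r=128, s=1, t=0
r=13, s=0, t=1
q=9: r=11, s=1, t=-9   [128*(1) + 13*(-9) = 11]
q=1: r=2, s=-1, t=10   [128*(-1) + 13*(10) = 2]
q=5: r=1, s=6, t=-59   [128*(6) + 13*(-59) = 1]
q=2: r=0, s=-13, t=128   [128*(-13) + 13*(128) = 0]
GCD = 1 with t = -59, so 13*(-59) ≡ 1 (mod 128)
Inverse = -59 mod 128 = 69
Check: 13 * 69 = 897 ≡ 1 (mod 128)

13^(-1) ≡ 69 (mod 128)


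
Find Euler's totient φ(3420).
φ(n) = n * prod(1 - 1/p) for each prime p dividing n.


3420 = 2^2 × 3^2 × 5 × 19
Prime factors: 2, 3, 5, 19
φ(3420) = 3420 × (1-1/2) × (1-1/3) × (1-1/5) × (1-1/19)
= 3420 × 1/2 × 2/3 × 4/5 × 18/19 = 864

φ(3420) = 864


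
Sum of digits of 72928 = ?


7 + 2 + 9 + 2 + 8 = 28


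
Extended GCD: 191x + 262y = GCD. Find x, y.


Tabular extended Euclidean (each row: r = 191*s + 262*t):
r=191, s=1, t=0
r=262, s=0, t=1
q=0: r=191, s=1, t=0   [191*(1) + 262*(0) = 191]
q=1: r=71, s=-1, t=1   [191*(-1) + 262*(1) = 71]
q=2: r=49, s=3, t=-2   [191*(3) + 262*(-2) = 49]
q=1: r=22, s=-4, t=3   [191*(-4) + 262*(3) = 22]
q=2: r=5, s=11, t=-8   [191*(11) + 262*(-8) = 5]
q=4: r=2, s=-48, t=35   [191*(-48) + 262*(35) = 2]
q=2: r=1, s=107, t=-78   [191*(107) + 262*(-78) = 1]
q=2: r=0, s=-262, t=191   [191*(-262) + 262*(191) = 0]
GCD = 1; from the row with r=1: x=107, y=-78
Check: 191*(107) + 262*(-78) = 20437 - 20436 = 1

GCD = 1, x = 107, y = -78


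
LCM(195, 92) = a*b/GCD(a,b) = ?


GCD(195, 92) = 1
LCM = 195*92/1 = 17940/1 = 17940

LCM = 17940


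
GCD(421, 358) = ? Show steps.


421 = 1 * 358 + 63
358 = 5 * 63 + 43
63 = 1 * 43 + 20
43 = 2 * 20 + 3
20 = 6 * 3 + 2
3 = 1 * 2 + 1
2 = 2 * 1 + 0
GCD = 1


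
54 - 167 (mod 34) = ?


54 - 167 = -113
-113 mod 34 = 23


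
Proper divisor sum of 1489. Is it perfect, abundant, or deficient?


Proper divisors: 1
Sum = 1 = 1
1 < 1489 → deficient

s(1489) = 1 (deficient)


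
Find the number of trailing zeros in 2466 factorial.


floor(2466/5) = 493
floor(2466/25) = 98
floor(2466/125) = 19
floor(2466/625) = 3
Total = 613

613 trailing zeros


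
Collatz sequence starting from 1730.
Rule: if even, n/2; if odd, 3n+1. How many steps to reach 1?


1730 → 865 → 2596 → 1298 → 649 → 1948 → 974 → 487 → 1462 → 731 → 2194 → 1097 → 3292 → 1646 → 823 → 2470 → 1235 → 3706 → 1853 → 5560 → 2780 → 1390 → 695 → 2086 → 1043 → 3130 → 1565 → 4696 → 2348 → 1174 → 587 → 1762 → 881 → 2644 → 1322 → 661 → 1984 → 992 → 496 → 248 → 124 → 62 → 31 → 94 → 47 → 142 → 71 → 214 → 107 → 322 → 161 → 484 → 242 → 121 → 364 → 182 → 91 → 274 → 137 → 412 → 206 → 103 → 310 → 155 → 466 → 233 → 700 → 350 → 175 → 526 → 263 → 790 → 395 → 1186 → 593 → 1780 → 890 → 445 → 1336 → 668 → 334 → 167 → 502 → 251 → 754 → 377 → 1132 → 566 → 283 → 850 → 425 → 1276 → 638 → 319 → 958 → 479 → 1438 → 719 → 2158 → 1079 → 3238 → 1619 → 4858 → 2429 → 7288 → 3644 → 1822 → 911 → 2734 → 1367 → 4102 → 2051 → 6154 → 3077 → 9232 → 4616 → 2308 → 1154 → 577 → 1732 → 866 → 433 → 1300 → 650 → 325 → 976 → 488 → 244 → 122 → 61 → 184 → 92 → 46 → 23 → 70 → 35 → 106 → 53 → 160 → 80 → 40 → 20 → 10 → 5 → 16 → 8 → 4 → 2 → 1
Total steps = 148

148 steps


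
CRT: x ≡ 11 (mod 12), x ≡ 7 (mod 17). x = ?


M = 12*17 = 204
M1 = M/12 = 17, M2 = M/17 = 12
M1^(-1) mod 12 = 5, M2^(-1) mod 17 = 10
x = 11*17*5 + 7*12*10 = 1775
1775 mod 204 = 143
Check: 143 mod 12 = 11 ✓, 143 mod 17 = 7 ✓

x ≡ 143 (mod 204)


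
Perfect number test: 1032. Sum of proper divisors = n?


Proper divisors of 1032: 1, 2, 3, 4, 6, 8, 12, 24, 43, 86, 129, 172, 258, 344, 516
Sum = 1 + 2 + 3 + 4 + 6 + 8 + 12 + 24 + 43 + 86 + 129 + 172 + 258 + 344 + 516 = 1608

No, 1032 is not perfect (1608 ≠ 1032)


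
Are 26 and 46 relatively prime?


Euclidean algorithm:
46 = 1 * 26 + 20
26 = 1 * 20 + 6
20 = 3 * 6 + 2
6 = 3 * 2 + 0
GCD(26, 46) = 2

No, not coprime (GCD = 2)


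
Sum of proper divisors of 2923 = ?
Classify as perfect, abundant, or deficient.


Proper divisors: 1, 37, 79
Sum = 1 + 37 + 79 = 117
117 < 2923 → deficient

s(2923) = 117 (deficient)


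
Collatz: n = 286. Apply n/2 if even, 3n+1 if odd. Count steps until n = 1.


286 → 143 → 430 → 215 → 646 → 323 → 970 → 485 → 1456 → 728 → 364 → 182 → 91 → 274 → 137 → 412 → 206 → 103 → 310 → 155 → 466 → 233 → 700 → 350 → 175 → 526 → 263 → 790 → 395 → 1186 → 593 → 1780 → 890 → 445 → 1336 → 668 → 334 → 167 → 502 → 251 → 754 → 377 → 1132 → 566 → 283 → 850 → 425 → 1276 → 638 → 319 → 958 → 479 → 1438 → 719 → 2158 → 1079 → 3238 → 1619 → 4858 → 2429 → 7288 → 3644 → 1822 → 911 → 2734 → 1367 → 4102 → 2051 → 6154 → 3077 → 9232 → 4616 → 2308 → 1154 → 577 → 1732 → 866 → 433 → 1300 → 650 → 325 → 976 → 488 → 244 → 122 → 61 → 184 → 92 → 46 → 23 → 70 → 35 → 106 → 53 → 160 → 80 → 40 → 20 → 10 → 5 → 16 → 8 → 4 → 2 → 1
Total steps = 104

104 steps


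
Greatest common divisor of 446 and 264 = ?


446 = 1 * 264 + 182
264 = 1 * 182 + 82
182 = 2 * 82 + 18
82 = 4 * 18 + 10
18 = 1 * 10 + 8
10 = 1 * 8 + 2
8 = 4 * 2 + 0
GCD = 2


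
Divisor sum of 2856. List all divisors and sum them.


Divisors of 2856: 1, 2, 3, 4, 6, 7, 8, 12, 14, 17, 21, 24, 28, 34, 42, 51, 56, 68, 84, 102, 119, 136, 168, 204, 238, 357, 408, 476, 714, 952, 1428, 2856
Sum = 1 + 2 + 3 + 4 + 6 + 7 + 8 + 12 + 14 + 17 + 21 + 24 + 28 + 34 + 42 + 51 + 56 + 68 + 84 + 102 + 119 + 136 + 168 + 204 + 238 + 357 + 408 + 476 + 714 + 952 + 1428 + 2856 = 8640

σ(2856) = 8640


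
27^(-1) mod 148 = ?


Use the extended Euclidean algorithm on (148, 27); each row r = 148*s + 27*t:
r=148, s=1, t=0
r=27, s=0, t=1
q=5: r=13, s=1, t=-5   [148*(1) + 27*(-5) = 13]
q=2: r=1, s=-2, t=11   [148*(-2) + 27*(11) = 1]
q=13: r=0, s=27, t=-148   [148*(27) + 27*(-148) = 0]
GCD = 1 with t = 11, so 27*(11) ≡ 1 (mod 148)
Inverse = 11 mod 148 = 11
Check: 27 * 11 = 297 ≡ 1 (mod 148)

27^(-1) ≡ 11 (mod 148)


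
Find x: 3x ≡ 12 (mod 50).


GCD(3, 50) = 1, unique solution
a^(-1) mod 50 = 17
x = 17 * 12 mod 50 = 4

x ≡ 4 (mod 50)


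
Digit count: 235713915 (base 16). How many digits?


235713915 in base 16 = E0CB57B
Number of digits = 7

7 digits (base 16)


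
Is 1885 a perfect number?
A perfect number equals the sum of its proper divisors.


Proper divisors of 1885: 1, 5, 13, 29, 65, 145, 377
Sum = 1 + 5 + 13 + 29 + 65 + 145 + 377 = 635

No, 1885 is not perfect (635 ≠ 1885)


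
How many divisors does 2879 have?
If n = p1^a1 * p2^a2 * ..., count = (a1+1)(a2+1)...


2879 = 2879^1
d(2879) = (1+1) = 2

2 divisors


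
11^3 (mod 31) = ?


11^1 mod 31 = 11
11^2 mod 31 = 28
11^3 mod 31 = 29


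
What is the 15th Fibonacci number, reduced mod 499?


F(k) mod 499 for k=1..15:
1, 1, 2, 3, 5, 8, 13, 21, 34, 55, 89, 144, 233, 377, 111
F(15) mod 499 = 111


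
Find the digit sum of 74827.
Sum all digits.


7 + 4 + 8 + 2 + 7 = 28


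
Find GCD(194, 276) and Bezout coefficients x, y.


Tabular extended Euclidean (each row: r = 194*s + 276*t):
r=194, s=1, t=0
r=276, s=0, t=1
q=0: r=194, s=1, t=0   [194*(1) + 276*(0) = 194]
q=1: r=82, s=-1, t=1   [194*(-1) + 276*(1) = 82]
q=2: r=30, s=3, t=-2   [194*(3) + 276*(-2) = 30]
q=2: r=22, s=-7, t=5   [194*(-7) + 276*(5) = 22]
q=1: r=8, s=10, t=-7   [194*(10) + 276*(-7) = 8]
q=2: r=6, s=-27, t=19   [194*(-27) + 276*(19) = 6]
q=1: r=2, s=37, t=-26   [194*(37) + 276*(-26) = 2]
q=3: r=0, s=-138, t=97   [194*(-138) + 276*(97) = 0]
GCD = 2; from the row with r=2: x=37, y=-26
Check: 194*(37) + 276*(-26) = 7178 - 7176 = 2

GCD = 2, x = 37, y = -26


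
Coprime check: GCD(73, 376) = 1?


Euclidean algorithm:
376 = 5 * 73 + 11
73 = 6 * 11 + 7
11 = 1 * 7 + 4
7 = 1 * 4 + 3
4 = 1 * 3 + 1
3 = 3 * 1 + 0
GCD(73, 376) = 1

Yes, coprime (GCD = 1)


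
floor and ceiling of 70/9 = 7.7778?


70/9 = 7.7778
floor = 7
ceil = 8

floor = 7, ceil = 8


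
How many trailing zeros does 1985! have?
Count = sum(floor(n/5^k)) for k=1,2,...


floor(1985/5) = 397
floor(1985/25) = 79
floor(1985/125) = 15
floor(1985/625) = 3
Total = 494

494 trailing zeros


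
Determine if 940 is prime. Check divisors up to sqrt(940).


940 / 2 = 470 (exact division)
940 is NOT prime.

No, 940 is not prime


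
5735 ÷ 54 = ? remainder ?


5735 = 54 * 106 + 11
Check: 5724 + 11 = 5735

q = 106, r = 11


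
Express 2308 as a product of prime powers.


2308 / 2 = 1154
1154 / 2 = 577
577 / 577 = 1
2308 = 2^2 × 577


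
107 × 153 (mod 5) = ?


107 × 153 = 16371
16371 mod 5 = 1


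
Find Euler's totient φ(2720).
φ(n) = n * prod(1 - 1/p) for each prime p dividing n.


2720 = 2^5 × 5 × 17
Prime factors: 2, 5, 17
φ(2720) = 2720 × (1-1/2) × (1-1/5) × (1-1/17)
= 2720 × 1/2 × 4/5 × 16/17 = 1024

φ(2720) = 1024


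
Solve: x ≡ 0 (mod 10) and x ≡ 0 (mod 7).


M = 10*7 = 70
M1 = M/10 = 7, M2 = M/7 = 10
M1^(-1) mod 10 = 3, M2^(-1) mod 7 = 5
x = 0*7*3 + 0*10*5 = 0
0 mod 70 = 0
Check: 0 mod 10 = 0 ✓, 0 mod 7 = 0 ✓

x ≡ 0 (mod 70)


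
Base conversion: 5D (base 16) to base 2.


5D (base 16) = 93 (decimal)
93 (decimal) = 1011101 (base 2)


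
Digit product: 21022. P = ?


2 × 1 × 0 × 2 × 2 = 0


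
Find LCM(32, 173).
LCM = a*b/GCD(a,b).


GCD(32, 173) = 1
LCM = 32*173/1 = 5536/1 = 5536

LCM = 5536


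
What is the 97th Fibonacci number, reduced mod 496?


F(k) mod 496 for k=1..97:
1, 1, 2, 3, 5, 8, 13, 21, 34, 55, 89, 144, 233, 377, 114, 491, 109, 104, 213, 317, 34, 351, 385, 240, 129, 369, 2, 371, 373, 248, 125, 373, 2, 375, 377, 256, 137, 393, 34, 427, 461, 392, 357, 253, 114, 367, 481, 352, 337, 193, 34, 227, 261, 488, 253, 245, 2, 247, 249, 0, 249, 249, 2, 251, 253, 8, 261, 269, 34, 303, 337, 144, 481, 129, 114, 243, 357, 104, 461, 69, 34, 103, 137, 240, 377, 121, 2, 123, 125, 248, 373, 125, 2, 127, 129, 256, 385
F(97) mod 496 = 385


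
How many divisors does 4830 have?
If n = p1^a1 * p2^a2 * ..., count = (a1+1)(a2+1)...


4830 = 2^1 × 3^1 × 5^1 × 7^1 × 23^1
d(4830) = (1+1) × (1+1) × (1+1) × (1+1) × (1+1) = 32

32 divisors


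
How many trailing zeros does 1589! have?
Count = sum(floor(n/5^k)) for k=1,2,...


floor(1589/5) = 317
floor(1589/25) = 63
floor(1589/125) = 12
floor(1589/625) = 2
Total = 394

394 trailing zeros


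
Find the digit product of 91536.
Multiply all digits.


9 × 1 × 5 × 3 × 6 = 810


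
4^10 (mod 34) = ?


4^1 mod 34 = 4
4^2 mod 34 = 16
4^3 mod 34 = 30
4^4 mod 34 = 18
4^5 mod 34 = 4
4^6 mod 34 = 16
4^7 mod 34 = 30
4^8 mod 34 = 18
4^9 mod 34 = 4
4^10 mod 34 = 16


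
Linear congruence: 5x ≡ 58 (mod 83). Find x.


GCD(5, 83) = 1, unique solution
a^(-1) mod 83 = 50
x = 50 * 58 mod 83 = 78

x ≡ 78 (mod 83)


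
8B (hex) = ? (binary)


8B (base 16) = 139 (decimal)
139 (decimal) = 10001011 (base 2)


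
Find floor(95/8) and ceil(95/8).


95/8 = 11.8750
floor = 11
ceil = 12

floor = 11, ceil = 12


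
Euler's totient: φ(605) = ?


605 = 5 × 11^2
Prime factors: 5, 11
φ(605) = 605 × (1-1/5) × (1-1/11)
= 605 × 4/5 × 10/11 = 440

φ(605) = 440


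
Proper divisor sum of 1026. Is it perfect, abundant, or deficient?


Proper divisors: 1, 2, 3, 6, 9, 18, 19, 27, 38, 54, 57, 114, 171, 342, 513
Sum = 1 + 2 + 3 + 6 + 9 + 18 + 19 + 27 + 38 + 54 + 57 + 114 + 171 + 342 + 513 = 1374
1374 > 1026 → abundant

s(1026) = 1374 (abundant)


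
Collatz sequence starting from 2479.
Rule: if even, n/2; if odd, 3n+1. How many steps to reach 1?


2479 → 7438 → 3719 → 11158 → 5579 → 16738 → 8369 → 25108 → 12554 → 6277 → 18832 → 9416 → 4708 → 2354 → 1177 → 3532 → 1766 → 883 → 2650 → 1325 → 3976 → 1988 → 994 → 497 → 1492 → 746 → 373 → 1120 → 560 → 280 → 140 → 70 → 35 → 106 → 53 → 160 → 80 → 40 → 20 → 10 → 5 → 16 → 8 → 4 → 2 → 1
Total steps = 45

45 steps


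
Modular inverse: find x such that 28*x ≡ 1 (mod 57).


Use the extended Euclidean algorithm on (57, 28); each row r = 57*s + 28*t:
r=57, s=1, t=0
r=28, s=0, t=1
q=2: r=1, s=1, t=-2   [57*(1) + 28*(-2) = 1]
q=28: r=0, s=-28, t=57   [57*(-28) + 28*(57) = 0]
GCD = 1 with t = -2, so 28*(-2) ≡ 1 (mod 57)
Inverse = -2 mod 57 = 55
Check: 28 * 55 = 1540 ≡ 1 (mod 57)

28^(-1) ≡ 55 (mod 57)


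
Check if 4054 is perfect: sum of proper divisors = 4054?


Proper divisors of 4054: 1, 2, 2027
Sum = 1 + 2 + 2027 = 2030

No, 4054 is not perfect (2030 ≠ 4054)


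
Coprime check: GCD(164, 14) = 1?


Euclidean algorithm:
164 = 11 * 14 + 10
14 = 1 * 10 + 4
10 = 2 * 4 + 2
4 = 2 * 2 + 0
GCD(164, 14) = 2

No, not coprime (GCD = 2)


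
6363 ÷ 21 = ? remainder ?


6363 = 21 * 303 + 0
Check: 6363 + 0 = 6363

q = 303, r = 0


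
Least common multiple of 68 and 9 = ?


GCD(68, 9) = 1
LCM = 68*9/1 = 612/1 = 612

LCM = 612


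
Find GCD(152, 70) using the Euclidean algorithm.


152 = 2 * 70 + 12
70 = 5 * 12 + 10
12 = 1 * 10 + 2
10 = 5 * 2 + 0
GCD = 2


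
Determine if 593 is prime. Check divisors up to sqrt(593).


Check divisors up to sqrt(593) = 24.3516
No divisors found.
593 is prime.

Yes, 593 is prime


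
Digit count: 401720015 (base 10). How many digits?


401720015 has 9 digits in base 10
floor(log10(401720015)) + 1 = floor(8.6039) + 1 = 9

9 digits (base 10)


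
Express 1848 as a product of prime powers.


1848 / 2 = 924
924 / 2 = 462
462 / 2 = 231
231 / 3 = 77
77 / 7 = 11
11 / 11 = 1
1848 = 2^3 × 3 × 7 × 11


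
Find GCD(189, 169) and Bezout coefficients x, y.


Tabular extended Euclidean (each row: r = 189*s + 169*t):
r=189, s=1, t=0
r=169, s=0, t=1
q=1: r=20, s=1, t=-1   [189*(1) + 169*(-1) = 20]
q=8: r=9, s=-8, t=9   [189*(-8) + 169*(9) = 9]
q=2: r=2, s=17, t=-19   [189*(17) + 169*(-19) = 2]
q=4: r=1, s=-76, t=85   [189*(-76) + 169*(85) = 1]
q=2: r=0, s=169, t=-189   [189*(169) + 169*(-189) = 0]
GCD = 1; from the row with r=1: x=-76, y=85
Check: 189*(-76) + 169*(85) = -14364 + 14365 = 1

GCD = 1, x = -76, y = 85


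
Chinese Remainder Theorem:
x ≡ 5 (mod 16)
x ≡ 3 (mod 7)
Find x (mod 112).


M = 16*7 = 112
M1 = M/16 = 7, M2 = M/7 = 16
M1^(-1) mod 16 = 7, M2^(-1) mod 7 = 4
x = 5*7*7 + 3*16*4 = 437
437 mod 112 = 101
Check: 101 mod 16 = 5 ✓, 101 mod 7 = 3 ✓

x ≡ 101 (mod 112)


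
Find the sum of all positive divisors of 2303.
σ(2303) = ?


Divisors of 2303: 1, 7, 47, 49, 329, 2303
Sum = 1 + 7 + 47 + 49 + 329 + 2303 = 2736

σ(2303) = 2736


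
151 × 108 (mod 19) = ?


151 × 108 = 16308
16308 mod 19 = 6


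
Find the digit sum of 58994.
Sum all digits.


5 + 8 + 9 + 9 + 4 = 35


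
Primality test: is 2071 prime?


2071 / 19 = 109 (exact division)
2071 is NOT prime.

No, 2071 is not prime


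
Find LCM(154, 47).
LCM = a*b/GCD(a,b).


GCD(154, 47) = 1
LCM = 154*47/1 = 7238/1 = 7238

LCM = 7238


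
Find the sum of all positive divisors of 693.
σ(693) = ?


Divisors of 693: 1, 3, 7, 9, 11, 21, 33, 63, 77, 99, 231, 693
Sum = 1 + 3 + 7 + 9 + 11 + 21 + 33 + 63 + 77 + 99 + 231 + 693 = 1248

σ(693) = 1248


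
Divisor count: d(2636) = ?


2636 = 2^2 × 659^1
d(2636) = (2+1) × (1+1) = 6

6 divisors


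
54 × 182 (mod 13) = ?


54 × 182 = 9828
9828 mod 13 = 0


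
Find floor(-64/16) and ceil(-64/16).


-64/16 = -4.0000
floor = -4
ceil = -4

floor = -4, ceil = -4


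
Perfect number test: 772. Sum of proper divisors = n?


Proper divisors of 772: 1, 2, 4, 193, 386
Sum = 1 + 2 + 4 + 193 + 386 = 586

No, 772 is not perfect (586 ≠ 772)


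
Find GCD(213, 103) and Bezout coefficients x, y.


Tabular extended Euclidean (each row: r = 213*s + 103*t):
r=213, s=1, t=0
r=103, s=0, t=1
q=2: r=7, s=1, t=-2   [213*(1) + 103*(-2) = 7]
q=14: r=5, s=-14, t=29   [213*(-14) + 103*(29) = 5]
q=1: r=2, s=15, t=-31   [213*(15) + 103*(-31) = 2]
q=2: r=1, s=-44, t=91   [213*(-44) + 103*(91) = 1]
q=2: r=0, s=103, t=-213   [213*(103) + 103*(-213) = 0]
GCD = 1; from the row with r=1: x=-44, y=91
Check: 213*(-44) + 103*(91) = -9372 + 9373 = 1

GCD = 1, x = -44, y = 91


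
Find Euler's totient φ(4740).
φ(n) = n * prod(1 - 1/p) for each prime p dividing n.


4740 = 2^2 × 3 × 5 × 79
Prime factors: 2, 3, 5, 79
φ(4740) = 4740 × (1-1/2) × (1-1/3) × (1-1/5) × (1-1/79)
= 4740 × 1/2 × 2/3 × 4/5 × 78/79 = 1248

φ(4740) = 1248


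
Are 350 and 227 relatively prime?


Euclidean algorithm:
350 = 1 * 227 + 123
227 = 1 * 123 + 104
123 = 1 * 104 + 19
104 = 5 * 19 + 9
19 = 2 * 9 + 1
9 = 9 * 1 + 0
GCD(350, 227) = 1

Yes, coprime (GCD = 1)


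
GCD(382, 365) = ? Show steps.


382 = 1 * 365 + 17
365 = 21 * 17 + 8
17 = 2 * 8 + 1
8 = 8 * 1 + 0
GCD = 1


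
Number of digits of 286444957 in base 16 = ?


286444957 in base 16 = 1112CD9D
Number of digits = 8

8 digits (base 16)


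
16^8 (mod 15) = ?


16^1 mod 15 = 1
16^2 mod 15 = 1
16^3 mod 15 = 1
16^4 mod 15 = 1
16^5 mod 15 = 1
16^6 mod 15 = 1
16^7 mod 15 = 1
16^8 mod 15 = 1


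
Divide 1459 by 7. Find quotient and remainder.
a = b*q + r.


1459 = 7 * 208 + 3
Check: 1456 + 3 = 1459

q = 208, r = 3


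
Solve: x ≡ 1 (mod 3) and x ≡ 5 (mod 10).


M = 3*10 = 30
M1 = M/3 = 10, M2 = M/10 = 3
M1^(-1) mod 3 = 1, M2^(-1) mod 10 = 7
x = 1*10*1 + 5*3*7 = 115
115 mod 30 = 25
Check: 25 mod 3 = 1 ✓, 25 mod 10 = 5 ✓

x ≡ 25 (mod 30)


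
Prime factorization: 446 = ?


446 / 2 = 223
223 / 223 = 1
446 = 2 × 223


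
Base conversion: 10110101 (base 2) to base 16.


10110101 (base 2) = 181 (decimal)
181 (decimal) = B5 (base 16)


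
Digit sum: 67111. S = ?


6 + 7 + 1 + 1 + 1 = 16


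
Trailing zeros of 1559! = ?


floor(1559/5) = 311
floor(1559/25) = 62
floor(1559/125) = 12
floor(1559/625) = 2
Total = 387

387 trailing zeros


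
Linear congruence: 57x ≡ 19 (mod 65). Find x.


GCD(57, 65) = 1, unique solution
a^(-1) mod 65 = 8
x = 8 * 19 mod 65 = 22

x ≡ 22 (mod 65)


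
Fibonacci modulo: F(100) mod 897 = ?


F(k) mod 897 for k=1..100:
1, 1, 2, 3, 5, 8, 13, 21, 34, 55, 89, 144, 233, 377, 610, 90, 700, 790, 593, 486, 182, 668, 850, 621, 574, 298, 872, 273, 248, 521, 769, 393, 265, 658, 26, 684, 710, 497, 310, 807, 220, 130, 350, 480, 830, 413, 346, 759, 208, 70, 278, 348, 626, 77, 703, 780, 586, 469, 158, 627, 785, 515, 403, 21, 424, 445, 869, 417, 389, 806, 298, 207, 505, 712, 320, 135, 455, 590, 148, 738, 886, 727, 716, 546, 365, 14, 379, 393, 772, 268, 143, 411, 554, 68, 622, 690, 415, 208, 623, 831
F(100) mod 897 = 831


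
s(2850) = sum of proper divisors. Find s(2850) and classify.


Proper divisors: 1, 2, 3, 5, 6, 10, 15, 19, 25, 30, 38, 50, 57, 75, 95, 114, 150, 190, 285, 475, 570, 950, 1425
Sum = 1 + 2 + 3 + 5 + 6 + 10 + 15 + 19 + 25 + 30 + 38 + 50 + 57 + 75 + 95 + 114 + 150 + 190 + 285 + 475 + 570 + 950 + 1425 = 4590
4590 > 2850 → abundant

s(2850) = 4590 (abundant)


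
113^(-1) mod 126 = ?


Use the extended Euclidean algorithm on (126, 113); each row r = 126*s + 113*t:
r=126, s=1, t=0
r=113, s=0, t=1
q=1: r=13, s=1, t=-1   [126*(1) + 113*(-1) = 13]
q=8: r=9, s=-8, t=9   [126*(-8) + 113*(9) = 9]
q=1: r=4, s=9, t=-10   [126*(9) + 113*(-10) = 4]
q=2: r=1, s=-26, t=29   [126*(-26) + 113*(29) = 1]
q=4: r=0, s=113, t=-126   [126*(113) + 113*(-126) = 0]
GCD = 1 with t = 29, so 113*(29) ≡ 1 (mod 126)
Inverse = 29 mod 126 = 29
Check: 113 * 29 = 3277 ≡ 1 (mod 126)

113^(-1) ≡ 29 (mod 126)


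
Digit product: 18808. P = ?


1 × 8 × 8 × 0 × 8 = 0


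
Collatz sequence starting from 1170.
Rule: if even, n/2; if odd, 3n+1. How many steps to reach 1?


1170 → 585 → 1756 → 878 → 439 → 1318 → 659 → 1978 → 989 → 2968 → 1484 → 742 → 371 → 1114 → 557 → 1672 → 836 → 418 → 209 → 628 → 314 → 157 → 472 → 236 → 118 → 59 → 178 → 89 → 268 → 134 → 67 → 202 → 101 → 304 → 152 → 76 → 38 → 19 → 58 → 29 → 88 → 44 → 22 → 11 → 34 → 17 → 52 → 26 → 13 → 40 → 20 → 10 → 5 → 16 → 8 → 4 → 2 → 1
Total steps = 57

57 steps
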